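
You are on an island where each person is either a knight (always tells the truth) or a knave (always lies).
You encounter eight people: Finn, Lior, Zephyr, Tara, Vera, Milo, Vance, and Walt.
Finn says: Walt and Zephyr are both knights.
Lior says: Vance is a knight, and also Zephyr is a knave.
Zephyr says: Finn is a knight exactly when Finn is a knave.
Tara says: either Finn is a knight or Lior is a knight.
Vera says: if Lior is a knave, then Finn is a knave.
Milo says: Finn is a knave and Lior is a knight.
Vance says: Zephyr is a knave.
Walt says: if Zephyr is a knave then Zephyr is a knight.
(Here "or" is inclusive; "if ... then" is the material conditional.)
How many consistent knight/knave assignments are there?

Consistent assignments:
  Finn=knave, Lior=knight, Zephyr=knave, Tara=knight, Vera=knight, Milo=knight, Vance=knight, Walt=knave

1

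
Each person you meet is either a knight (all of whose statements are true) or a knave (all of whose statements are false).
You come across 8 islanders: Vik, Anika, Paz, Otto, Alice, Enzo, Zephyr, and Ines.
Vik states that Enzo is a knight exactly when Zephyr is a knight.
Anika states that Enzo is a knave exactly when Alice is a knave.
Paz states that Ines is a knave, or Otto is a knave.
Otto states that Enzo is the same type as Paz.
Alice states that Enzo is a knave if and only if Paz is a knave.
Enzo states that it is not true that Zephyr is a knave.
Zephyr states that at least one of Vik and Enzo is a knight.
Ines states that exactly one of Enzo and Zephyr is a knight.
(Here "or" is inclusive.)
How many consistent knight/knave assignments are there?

1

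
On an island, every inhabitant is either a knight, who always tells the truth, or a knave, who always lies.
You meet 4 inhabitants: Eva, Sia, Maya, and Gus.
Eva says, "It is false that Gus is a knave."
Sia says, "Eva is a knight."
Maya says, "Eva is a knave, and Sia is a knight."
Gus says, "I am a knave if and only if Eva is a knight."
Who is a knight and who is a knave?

Knights: none. Knaves: Eva, Sia, Maya, and Gus.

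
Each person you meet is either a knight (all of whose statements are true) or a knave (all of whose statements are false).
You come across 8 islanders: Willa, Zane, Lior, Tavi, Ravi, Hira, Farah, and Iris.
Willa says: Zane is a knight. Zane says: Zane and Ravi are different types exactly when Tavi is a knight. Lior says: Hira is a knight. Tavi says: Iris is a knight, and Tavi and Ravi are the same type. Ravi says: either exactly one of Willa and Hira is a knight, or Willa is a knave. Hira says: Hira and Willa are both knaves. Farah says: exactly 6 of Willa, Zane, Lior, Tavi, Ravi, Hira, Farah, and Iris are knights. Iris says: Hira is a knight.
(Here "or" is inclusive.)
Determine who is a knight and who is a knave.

Willa is a knight, Zane is a knight, Lior is a knave, Tavi is a knave, Ravi is a knight, Hira is a knave, Farah is a knave, and Iris is a knave.

Willa is a knight, and the claim "Zane is a knight" is indeed true.
Zane (knight): "Zane and Ravi are different types exactly when Tavi is a knight" — true. ✓
Lior (knave): "Hira is a knight" — false. ✓
Tavi is a knave, and the claim "Iris is a knight, and Tavi and Ravi are the same type" is indeed false.
Ravi (knight): "either exactly one of Willa and Hira is a knight, or Willa is a knave" — true. ✓
As a knave, Hira's statement "Hira and Willa are both knaves" should be false; it is.
Farah is a knave, so "exactly 6 of Willa, Zane, Lior, Tavi, Ravi, Hira, Farah, and Iris are knights" must be false — and it is.
Iris is a knave, and the claim "Hira is a knight" is indeed false.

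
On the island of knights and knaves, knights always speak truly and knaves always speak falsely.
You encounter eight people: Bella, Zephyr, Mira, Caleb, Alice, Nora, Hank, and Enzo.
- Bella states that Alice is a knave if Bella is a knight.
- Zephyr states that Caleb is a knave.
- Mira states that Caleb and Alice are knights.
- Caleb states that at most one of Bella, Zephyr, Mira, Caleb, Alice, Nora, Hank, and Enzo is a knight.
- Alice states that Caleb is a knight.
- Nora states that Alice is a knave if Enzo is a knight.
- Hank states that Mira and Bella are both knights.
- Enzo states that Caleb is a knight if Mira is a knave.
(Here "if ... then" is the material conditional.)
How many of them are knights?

3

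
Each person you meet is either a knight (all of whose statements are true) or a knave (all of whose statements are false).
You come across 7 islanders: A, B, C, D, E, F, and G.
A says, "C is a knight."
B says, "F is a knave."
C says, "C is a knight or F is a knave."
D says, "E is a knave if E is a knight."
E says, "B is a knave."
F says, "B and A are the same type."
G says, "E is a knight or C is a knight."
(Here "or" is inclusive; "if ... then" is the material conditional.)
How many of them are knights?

3

The unique consistent assignment is A=knave, B=knave, C=knave, D=knave, E=knight, F=knight, G=knight.
That has 3 knights.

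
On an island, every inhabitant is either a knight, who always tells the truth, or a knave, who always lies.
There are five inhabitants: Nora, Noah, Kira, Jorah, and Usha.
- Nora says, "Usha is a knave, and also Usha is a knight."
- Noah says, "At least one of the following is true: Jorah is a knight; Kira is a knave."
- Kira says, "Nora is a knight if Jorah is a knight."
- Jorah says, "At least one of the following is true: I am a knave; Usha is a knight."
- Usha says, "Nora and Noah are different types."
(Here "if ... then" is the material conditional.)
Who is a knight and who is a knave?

Nora is a knave, Noah is a knight, Kira is a knave, Jorah is a knight, and Usha is a knight.

Since Nora is a knave, "Usha is a knave, and also Usha is a knight" needs to be False, which holds.
Noah (knight): "at least one of the following is true: Jorah is a knight; Kira is a knave" — True. ✓
Kira is a knave, and the claim "Nora is a knight if Jorah is a knight" is indeed False.
Jorah is a knight, so "at least one of the following is true: I am a knave; Usha is a knight" must be True — and it is.
Usha (knight): "Nora and Noah are different types" — True. ✓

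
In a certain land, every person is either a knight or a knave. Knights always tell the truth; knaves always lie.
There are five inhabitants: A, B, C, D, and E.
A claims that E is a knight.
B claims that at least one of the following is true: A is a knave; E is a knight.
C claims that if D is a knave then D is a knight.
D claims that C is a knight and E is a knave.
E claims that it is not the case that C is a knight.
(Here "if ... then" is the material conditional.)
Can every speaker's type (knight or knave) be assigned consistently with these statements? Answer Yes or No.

One consistent assignment: A=knight, B=knight, C=knave, D=knave, E=knight.

Yes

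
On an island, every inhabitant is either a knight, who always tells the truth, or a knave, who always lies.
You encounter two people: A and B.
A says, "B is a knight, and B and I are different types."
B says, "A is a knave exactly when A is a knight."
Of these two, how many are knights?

0

The unique consistent assignment is A=knave, B=knave.
That has 0 knights.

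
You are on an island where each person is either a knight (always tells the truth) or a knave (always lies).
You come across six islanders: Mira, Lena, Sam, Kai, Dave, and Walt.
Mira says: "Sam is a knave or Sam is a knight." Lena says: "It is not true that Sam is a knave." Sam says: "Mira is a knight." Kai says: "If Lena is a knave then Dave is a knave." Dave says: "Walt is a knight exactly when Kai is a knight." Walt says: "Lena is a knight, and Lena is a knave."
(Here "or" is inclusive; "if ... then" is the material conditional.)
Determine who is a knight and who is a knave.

Mira is a knight; "Sam is a knave or Sam is a knight" is true, as required.
Lena (knight): "it is not true that Sam is a knave" — true. ✓
Since Sam is a knight, "Mira is a knight" needs to be true, which holds.
Since Kai is a knight, "if Lena is a knave then Dave is a knave" needs to be true, which holds.
Dave (knave): "Walt is a knight exactly when Kai is a knight" — false. ✓
Since Walt is a knave, "Lena is a knight, and Lena is a knave" needs to be false, which holds.

Mira is a knight, Lena is a knight, Sam is a knight, Kai is a knight, Dave is a knave, and Walt is a knave.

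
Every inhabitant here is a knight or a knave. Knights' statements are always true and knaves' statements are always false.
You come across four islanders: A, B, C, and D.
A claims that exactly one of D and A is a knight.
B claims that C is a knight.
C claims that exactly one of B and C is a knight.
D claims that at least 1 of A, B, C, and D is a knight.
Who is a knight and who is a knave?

A is a knave, B is a knave, C is a knave, and D is a knave.

A (knave): "exactly one of D and A is a knight" — false. ✓
B is a knave, so "C is a knight" must be false — and it is.
C is a knave, and the claim "exactly one of B and C is a knight" is indeed false.
Since D is a knave, "at least 1 of A, B, C, and D is a knight" needs to be false, which holds.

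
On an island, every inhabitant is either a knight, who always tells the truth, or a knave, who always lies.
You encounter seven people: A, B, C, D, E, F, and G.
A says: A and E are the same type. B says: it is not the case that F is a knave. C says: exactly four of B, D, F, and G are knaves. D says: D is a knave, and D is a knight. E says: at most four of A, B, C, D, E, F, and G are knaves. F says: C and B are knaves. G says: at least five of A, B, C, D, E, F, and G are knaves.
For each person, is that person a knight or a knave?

Since A is a knight, "A and E are the same type" needs to be true, which holds.
B is a knave, and the claim "it is not the case that F is a knave" is indeed False.
C is a knight, and the claim "exactly four of B, D, F, and G are knaves" is indeed true.
D is a knave, so "D is a knave, and D is a knight" must be False — and it is.
E is a knight, so "at most four of A, B, C, D, E, F, and G are knaves" must be true — and it is.
F (knave): "C and B are knaves" — False. ✓
Since G is a knave, "at least five of A, B, C, D, E, F, and G are knaves" needs to be False, which holds.

Knights: A, C, and E. Knaves: B, D, F, and G.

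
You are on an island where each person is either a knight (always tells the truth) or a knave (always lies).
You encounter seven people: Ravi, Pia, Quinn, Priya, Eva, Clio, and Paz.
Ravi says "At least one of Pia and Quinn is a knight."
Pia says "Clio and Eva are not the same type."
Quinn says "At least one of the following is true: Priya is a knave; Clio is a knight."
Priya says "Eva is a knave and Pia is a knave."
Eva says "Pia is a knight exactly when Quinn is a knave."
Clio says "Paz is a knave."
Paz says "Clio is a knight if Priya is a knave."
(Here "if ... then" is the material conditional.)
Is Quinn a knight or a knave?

Quinn is a knave.

Consistent assignments: {Ravi=knave, Pia=knave, Quinn=knave, Priya=knight, Eva=knave, Clio=knave, Paz=knight}
In every consistent assignment, Quinn is a knave.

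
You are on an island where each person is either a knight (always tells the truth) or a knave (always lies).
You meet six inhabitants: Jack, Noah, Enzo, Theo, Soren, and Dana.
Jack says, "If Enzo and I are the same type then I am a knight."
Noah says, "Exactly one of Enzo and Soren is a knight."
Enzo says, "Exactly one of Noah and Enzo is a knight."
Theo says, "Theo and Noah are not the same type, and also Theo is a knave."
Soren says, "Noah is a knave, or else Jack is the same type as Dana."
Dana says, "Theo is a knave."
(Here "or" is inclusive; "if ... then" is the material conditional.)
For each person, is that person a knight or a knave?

Jack is a knight, Noah is a knave, Enzo is a knight, Theo is a knave, Soren is a knight, and Dana is a knight.

Jack is a knight; "if Enzo and I are the same type then I am a knight" is True, as required.
Since Noah is a knave, "exactly one of Enzo and Soren is a knight" needs to be False, which holds.
Enzo is a knight; "exactly one of Noah and Enzo is a knight" is True, as required.
Theo is a knave, and the claim "Theo and Noah are not the same type, and also Theo is a knave" is indeed False.
Soren is a knight, and the claim "Noah is a knave, or else Jack is the same type as Dana" is indeed True.
Since Dana is a knight, "Theo is a knave" needs to be True, which holds.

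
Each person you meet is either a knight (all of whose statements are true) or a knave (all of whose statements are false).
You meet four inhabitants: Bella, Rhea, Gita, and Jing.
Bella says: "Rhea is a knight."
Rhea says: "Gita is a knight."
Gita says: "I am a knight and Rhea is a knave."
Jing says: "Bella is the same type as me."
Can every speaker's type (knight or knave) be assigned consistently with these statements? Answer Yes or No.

No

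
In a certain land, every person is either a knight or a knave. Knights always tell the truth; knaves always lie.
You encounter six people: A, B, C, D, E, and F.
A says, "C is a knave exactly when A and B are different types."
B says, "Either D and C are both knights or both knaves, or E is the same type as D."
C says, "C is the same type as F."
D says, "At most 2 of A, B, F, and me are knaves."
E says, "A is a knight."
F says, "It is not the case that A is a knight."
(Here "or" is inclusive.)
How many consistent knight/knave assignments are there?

Consistent assignments:
  A=knave, B=knight, C=knight, D=knight, E=knave, F=knight
  A=knave, B=knave, C=knave, D=knight, E=knave, F=knight

2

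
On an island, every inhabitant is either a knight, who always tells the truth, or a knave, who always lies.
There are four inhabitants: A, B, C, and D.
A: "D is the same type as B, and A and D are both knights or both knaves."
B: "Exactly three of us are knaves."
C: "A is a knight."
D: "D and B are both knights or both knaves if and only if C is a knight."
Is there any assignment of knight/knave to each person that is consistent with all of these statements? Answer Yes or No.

No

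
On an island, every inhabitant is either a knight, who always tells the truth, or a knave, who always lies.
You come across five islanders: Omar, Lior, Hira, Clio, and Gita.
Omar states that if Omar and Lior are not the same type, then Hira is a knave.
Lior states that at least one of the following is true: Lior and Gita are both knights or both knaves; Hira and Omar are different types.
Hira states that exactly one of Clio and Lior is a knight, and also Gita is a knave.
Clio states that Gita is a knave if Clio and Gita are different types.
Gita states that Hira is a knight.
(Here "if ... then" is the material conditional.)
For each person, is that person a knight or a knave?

Omar is a knight, Lior is a knight, Hira is a knave, Clio is a knight, and Gita is a knave.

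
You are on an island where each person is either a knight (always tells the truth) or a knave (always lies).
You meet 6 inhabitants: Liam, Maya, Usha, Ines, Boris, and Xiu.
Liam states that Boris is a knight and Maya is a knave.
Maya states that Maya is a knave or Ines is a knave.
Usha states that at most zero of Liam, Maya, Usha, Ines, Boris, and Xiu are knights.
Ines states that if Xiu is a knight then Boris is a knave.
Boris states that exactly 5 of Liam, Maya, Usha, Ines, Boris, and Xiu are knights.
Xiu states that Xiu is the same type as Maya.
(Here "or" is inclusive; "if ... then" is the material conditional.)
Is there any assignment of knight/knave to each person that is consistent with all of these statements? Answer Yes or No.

Checking all 64 assignments, each has at least one speaker whose statement's truth value contradicts their type.

No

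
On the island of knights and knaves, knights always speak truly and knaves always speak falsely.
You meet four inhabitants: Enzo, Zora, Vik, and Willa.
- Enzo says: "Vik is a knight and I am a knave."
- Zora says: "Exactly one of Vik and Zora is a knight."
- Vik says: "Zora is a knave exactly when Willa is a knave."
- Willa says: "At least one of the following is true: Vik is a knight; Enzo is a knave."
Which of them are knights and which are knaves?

Enzo is a knave, Zora is a knave, Vik is a knave, and Willa is a knight.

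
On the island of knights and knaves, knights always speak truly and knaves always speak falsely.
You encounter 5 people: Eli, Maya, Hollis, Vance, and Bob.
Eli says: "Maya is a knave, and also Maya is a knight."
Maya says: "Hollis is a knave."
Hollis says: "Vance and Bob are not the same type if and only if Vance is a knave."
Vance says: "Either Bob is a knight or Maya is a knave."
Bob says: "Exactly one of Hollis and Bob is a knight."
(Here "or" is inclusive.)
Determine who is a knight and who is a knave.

Eli (knave): "Maya is a knave, and also Maya is a knight" — false. ✓
As a knight, Maya's statement "Hollis is a knave" should be true; it is.
Hollis is a knave, so "Vance and Bob are not the same type if and only if Vance is a knave" must be false — and it is.
As a knave, Vance's statement "either Bob is a knight or Maya is a knave" should be false; it is.
Bob (knave): "exactly one of Hollis and Bob is a knight" — false. ✓

Knights: Maya. Knaves: Eli, Hollis, Vance, and Bob.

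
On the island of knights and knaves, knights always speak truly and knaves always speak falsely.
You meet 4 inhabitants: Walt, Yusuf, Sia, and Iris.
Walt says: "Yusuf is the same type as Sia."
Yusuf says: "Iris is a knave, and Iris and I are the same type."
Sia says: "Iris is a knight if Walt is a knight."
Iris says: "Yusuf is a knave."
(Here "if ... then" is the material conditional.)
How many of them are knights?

2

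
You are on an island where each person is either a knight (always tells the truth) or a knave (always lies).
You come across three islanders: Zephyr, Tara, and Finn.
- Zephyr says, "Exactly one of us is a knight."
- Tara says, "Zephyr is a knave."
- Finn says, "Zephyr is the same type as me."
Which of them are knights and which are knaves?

Zephyr is a knight, Tara is a knave, and Finn is a knave.

Zephyr is a knight, and the claim "exactly one of us is a knight" is indeed true.
Tara (knave): "Zephyr is a knave" — False. ✓
Finn is a knave, so "Zephyr is the same type as me" must be False — and it is.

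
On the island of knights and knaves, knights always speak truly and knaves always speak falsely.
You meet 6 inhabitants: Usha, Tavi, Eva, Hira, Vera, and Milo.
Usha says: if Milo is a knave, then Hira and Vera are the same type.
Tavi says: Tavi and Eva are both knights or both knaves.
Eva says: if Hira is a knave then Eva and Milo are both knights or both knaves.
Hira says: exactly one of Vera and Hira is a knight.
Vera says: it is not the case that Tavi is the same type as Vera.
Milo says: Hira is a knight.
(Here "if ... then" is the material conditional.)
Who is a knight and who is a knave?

Knights: Usha, Eva, Hira, and Milo. Knaves: Tavi and Vera.

Usha is a knight, so "if Milo is a knave, then Hira and Vera are the same type" must be True — and it is.
Tavi is a knave; "Tavi and Eva are both knights or both knaves" is false, as required.
Since Eva is a knight, "if Hira is a knave then Eva and Milo are both knights or both knaves" needs to be True, which holds.
Since Hira is a knight, "exactly one of Vera and Hira is a knight" needs to be True, which holds.
Vera is a knave; "it is not the case that Tavi is the same type as Vera" is false, as required.
Milo (knight): "Hira is a knight" — True. ✓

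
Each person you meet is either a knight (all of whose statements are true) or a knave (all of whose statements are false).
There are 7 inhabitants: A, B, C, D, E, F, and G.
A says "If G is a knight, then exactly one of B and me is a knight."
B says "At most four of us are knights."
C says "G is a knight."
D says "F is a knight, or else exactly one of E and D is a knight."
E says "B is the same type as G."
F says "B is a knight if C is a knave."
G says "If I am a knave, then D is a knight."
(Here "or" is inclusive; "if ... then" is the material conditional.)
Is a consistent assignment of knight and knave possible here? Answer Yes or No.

One consistent assignment: A=knight, B=knave, C=knight, D=knight, E=knave, F=knight, G=knight.

Yes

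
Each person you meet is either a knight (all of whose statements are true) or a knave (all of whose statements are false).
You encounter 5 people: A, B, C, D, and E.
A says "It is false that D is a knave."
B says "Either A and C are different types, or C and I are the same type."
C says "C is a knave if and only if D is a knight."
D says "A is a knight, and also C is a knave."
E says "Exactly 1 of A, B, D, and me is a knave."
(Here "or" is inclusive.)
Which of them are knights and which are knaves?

A is a knave, B is a knight, C is a knight, D is a knave, and E is a knave.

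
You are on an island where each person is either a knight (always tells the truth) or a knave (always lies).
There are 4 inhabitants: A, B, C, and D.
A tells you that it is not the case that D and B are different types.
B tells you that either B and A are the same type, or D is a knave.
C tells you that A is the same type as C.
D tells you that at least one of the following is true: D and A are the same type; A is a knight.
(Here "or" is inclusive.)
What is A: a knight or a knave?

A is a knight.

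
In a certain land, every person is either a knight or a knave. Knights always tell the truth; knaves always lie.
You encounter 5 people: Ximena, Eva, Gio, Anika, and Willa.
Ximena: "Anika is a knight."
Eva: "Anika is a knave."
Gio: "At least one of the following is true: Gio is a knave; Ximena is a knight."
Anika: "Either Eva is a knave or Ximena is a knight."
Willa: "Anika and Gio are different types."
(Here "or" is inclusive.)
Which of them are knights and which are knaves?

Suppose Ximena is a knave. Then Ximena's statement "Anika is a knight" would have to be false. Checking the 16 ways to assign the others, none is consistent with every speaker.
(For instance, with Eva=knave, Gio=knight, Anika=knight, Willa=knave, Ximena's claim "Anika is a knight" comes out true where it would need to be false.)
So Ximena must be a knight, making "Anika is a knight" true. Taking Ximena=knight, Eva=knave, Gio=knight, Anika=knight, Willa=knave, each remaining statement checks out:
  Eva (knave): "Anika is a knave" — false. ✓
  Gio (knight): "at least one of the following is true: Gio is a knave; Ximena is a knight" — true. ✓
  Anika (knight): "either Eva is a knave or Ximena is a knight" — true. ✓
  Willa (knave): "Anika and Gio are different types" — false. ✓
This is the unique consistent assignment.

Ximena is a knight, Eva is a knave, Gio is a knight, Anika is a knight, and Willa is a knave.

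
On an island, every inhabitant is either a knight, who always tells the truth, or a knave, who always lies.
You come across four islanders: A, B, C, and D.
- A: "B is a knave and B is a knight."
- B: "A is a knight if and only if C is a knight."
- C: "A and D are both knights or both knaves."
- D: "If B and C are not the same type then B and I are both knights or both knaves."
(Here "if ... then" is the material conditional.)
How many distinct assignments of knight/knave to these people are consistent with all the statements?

1

Consistent assignments:
  A=knave, B=knight, C=knave, D=knight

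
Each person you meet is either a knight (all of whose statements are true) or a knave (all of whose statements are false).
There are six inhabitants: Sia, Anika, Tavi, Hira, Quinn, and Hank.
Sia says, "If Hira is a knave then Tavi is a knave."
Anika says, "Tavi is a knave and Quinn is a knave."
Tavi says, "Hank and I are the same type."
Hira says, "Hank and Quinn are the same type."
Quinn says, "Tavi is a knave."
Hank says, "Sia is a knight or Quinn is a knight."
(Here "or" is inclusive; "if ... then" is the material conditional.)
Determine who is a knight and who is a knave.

Sia is a knight, Anika is a knave, Tavi is a knave, Hira is a knight, Quinn is a knight, and Hank is a knight.

As a knight, Sia's statement "if Hira is a knave then Tavi is a knave" should be True; it is.
Since Anika is a knave, "Tavi is a knave and Quinn is a knave" needs to be false, which holds.
Since Tavi is a knave, "Hank and I are the same type" needs to be false, which holds.
Hira is a knight; "Hank and Quinn are the same type" is True, as required.
Quinn is a knight; "Tavi is a knave" is True, as required.
Hank is a knight, and the claim "Sia is a knight or Quinn is a knight" is indeed True.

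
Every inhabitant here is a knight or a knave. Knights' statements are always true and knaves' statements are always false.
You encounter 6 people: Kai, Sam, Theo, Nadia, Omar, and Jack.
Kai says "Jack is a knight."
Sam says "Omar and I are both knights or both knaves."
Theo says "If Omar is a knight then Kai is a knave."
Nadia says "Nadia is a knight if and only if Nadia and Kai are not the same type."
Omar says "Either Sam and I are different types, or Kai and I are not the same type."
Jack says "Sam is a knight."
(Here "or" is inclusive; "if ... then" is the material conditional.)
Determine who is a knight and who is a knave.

Knights: Theo, Nadia, and Omar. Knaves: Kai, Sam, and Jack.

Kai is a knave, and the claim "Jack is a knight" is indeed false.
Sam is a knave; "Omar and I are both knights or both knaves" is false, as required.
As a knight, Theo's statement "if Omar is a knight then Kai is a knave" should be true; it is.
As a knight, Nadia's statement "Nadia is a knight if and only if Nadia and Kai are not the same type" should be true; it is.
As a knight, Omar's statement "either Sam and I are different types, or Kai and I are not the same type" should be true; it is.
Jack (knave): "Sam is a knight" — false. ✓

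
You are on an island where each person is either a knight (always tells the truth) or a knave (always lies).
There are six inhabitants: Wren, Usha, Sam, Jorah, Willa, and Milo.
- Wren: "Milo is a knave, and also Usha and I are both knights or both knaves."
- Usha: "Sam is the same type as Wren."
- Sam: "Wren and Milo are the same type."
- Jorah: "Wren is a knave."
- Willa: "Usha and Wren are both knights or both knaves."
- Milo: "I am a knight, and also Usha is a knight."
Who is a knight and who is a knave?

Knights: Usha, Jorah, and Milo. Knaves: Wren, Sam, and Willa.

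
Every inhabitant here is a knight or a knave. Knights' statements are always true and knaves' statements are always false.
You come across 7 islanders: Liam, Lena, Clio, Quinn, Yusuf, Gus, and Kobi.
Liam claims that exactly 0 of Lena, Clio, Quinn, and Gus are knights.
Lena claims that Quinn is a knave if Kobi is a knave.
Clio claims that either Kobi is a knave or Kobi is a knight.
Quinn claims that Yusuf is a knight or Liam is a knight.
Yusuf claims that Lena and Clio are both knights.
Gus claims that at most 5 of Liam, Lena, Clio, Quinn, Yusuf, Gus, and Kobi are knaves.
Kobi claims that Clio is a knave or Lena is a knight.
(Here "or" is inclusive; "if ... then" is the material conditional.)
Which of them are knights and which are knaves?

Liam is a knave, Lena is a knight, Clio is a knight, Quinn is a knight, Yusuf is a knight, Gus is a knight, and Kobi is a knight.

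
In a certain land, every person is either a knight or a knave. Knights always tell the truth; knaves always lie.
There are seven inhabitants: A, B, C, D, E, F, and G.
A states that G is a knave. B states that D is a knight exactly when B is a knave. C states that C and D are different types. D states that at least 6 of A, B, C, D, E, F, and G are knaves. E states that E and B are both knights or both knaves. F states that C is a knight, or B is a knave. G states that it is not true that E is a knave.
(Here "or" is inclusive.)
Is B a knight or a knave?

B is a knight.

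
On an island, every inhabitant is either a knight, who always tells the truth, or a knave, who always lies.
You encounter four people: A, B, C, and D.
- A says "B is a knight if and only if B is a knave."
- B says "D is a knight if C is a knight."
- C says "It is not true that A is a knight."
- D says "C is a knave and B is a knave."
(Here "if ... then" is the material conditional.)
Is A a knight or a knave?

A is a knave.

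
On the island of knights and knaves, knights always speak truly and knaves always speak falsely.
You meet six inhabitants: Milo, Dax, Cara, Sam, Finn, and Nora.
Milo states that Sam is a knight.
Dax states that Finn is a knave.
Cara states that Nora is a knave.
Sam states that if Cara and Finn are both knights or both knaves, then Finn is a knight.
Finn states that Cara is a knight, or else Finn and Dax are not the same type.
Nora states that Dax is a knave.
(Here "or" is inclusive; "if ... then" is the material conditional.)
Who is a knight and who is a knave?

Milo (knight): "Sam is a knight" — True. ✓
Dax is a knave, so "Finn is a knave" must be False — and it is.
Cara is a knave, so "Nora is a knave" must be False — and it is.
Sam is a knight, and the claim "if Cara and Finn are both knights or both knaves, then Finn is a knight" is indeed True.
Finn is a knight, and the claim "Cara is a knight, or else Finn and Dax are not the same type" is indeed True.
Nora is a knight, and the claim "Dax is a knave" is indeed True.

Milo is a knight, Dax is a knave, Cara is a knave, Sam is a knight, Finn is a knight, and Nora is a knight.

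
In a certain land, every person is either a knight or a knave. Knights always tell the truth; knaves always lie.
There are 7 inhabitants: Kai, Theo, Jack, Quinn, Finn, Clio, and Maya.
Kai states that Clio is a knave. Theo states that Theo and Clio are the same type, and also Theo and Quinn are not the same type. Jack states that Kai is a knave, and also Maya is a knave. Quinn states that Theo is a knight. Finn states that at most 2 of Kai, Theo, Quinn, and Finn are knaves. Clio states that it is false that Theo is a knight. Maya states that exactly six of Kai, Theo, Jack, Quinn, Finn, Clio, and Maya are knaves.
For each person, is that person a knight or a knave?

Knights: Jack and Clio. Knaves: Kai, Theo, Quinn, Finn, and Maya.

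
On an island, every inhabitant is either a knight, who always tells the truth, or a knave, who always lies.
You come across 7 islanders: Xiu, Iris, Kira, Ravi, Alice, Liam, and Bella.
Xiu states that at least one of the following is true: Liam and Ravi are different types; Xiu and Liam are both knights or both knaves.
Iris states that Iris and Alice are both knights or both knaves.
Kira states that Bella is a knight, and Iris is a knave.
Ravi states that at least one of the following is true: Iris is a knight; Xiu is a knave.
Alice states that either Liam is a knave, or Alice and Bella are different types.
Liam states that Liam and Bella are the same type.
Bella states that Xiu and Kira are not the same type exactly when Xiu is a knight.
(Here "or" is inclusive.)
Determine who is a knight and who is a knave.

Xiu is a knight, Iris is a knight, Kira is a knave, Ravi is a knight, Alice is a knight, Liam is a knave, and Bella is a knight.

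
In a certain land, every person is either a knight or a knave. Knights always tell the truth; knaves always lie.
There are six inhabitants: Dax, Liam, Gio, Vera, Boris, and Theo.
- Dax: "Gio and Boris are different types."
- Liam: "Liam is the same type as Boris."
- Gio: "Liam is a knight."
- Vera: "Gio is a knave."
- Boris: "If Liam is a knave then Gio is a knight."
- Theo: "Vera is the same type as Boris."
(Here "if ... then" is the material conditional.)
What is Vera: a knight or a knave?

Vera is a knave.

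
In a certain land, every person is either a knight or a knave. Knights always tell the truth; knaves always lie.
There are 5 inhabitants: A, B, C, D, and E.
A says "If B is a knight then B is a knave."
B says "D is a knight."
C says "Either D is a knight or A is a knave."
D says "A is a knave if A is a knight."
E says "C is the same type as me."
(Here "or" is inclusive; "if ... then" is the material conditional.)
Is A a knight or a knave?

A is a knave.

Consistent assignments: {A=knave, B=knight, C=knight, D=knight, E=knight}; {A=knave, B=knight, C=knight, D=knight, E=knave}
In every consistent assignment, A is a knave.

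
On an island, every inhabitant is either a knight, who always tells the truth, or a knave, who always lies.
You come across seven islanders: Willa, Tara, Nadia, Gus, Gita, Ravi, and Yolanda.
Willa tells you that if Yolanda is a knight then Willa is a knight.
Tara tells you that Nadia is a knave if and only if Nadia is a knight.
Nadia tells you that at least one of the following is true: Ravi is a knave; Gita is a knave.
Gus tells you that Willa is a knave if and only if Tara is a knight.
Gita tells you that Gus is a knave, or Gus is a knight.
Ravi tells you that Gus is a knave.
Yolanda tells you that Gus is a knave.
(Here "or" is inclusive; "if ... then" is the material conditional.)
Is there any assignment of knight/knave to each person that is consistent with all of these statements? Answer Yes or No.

Yes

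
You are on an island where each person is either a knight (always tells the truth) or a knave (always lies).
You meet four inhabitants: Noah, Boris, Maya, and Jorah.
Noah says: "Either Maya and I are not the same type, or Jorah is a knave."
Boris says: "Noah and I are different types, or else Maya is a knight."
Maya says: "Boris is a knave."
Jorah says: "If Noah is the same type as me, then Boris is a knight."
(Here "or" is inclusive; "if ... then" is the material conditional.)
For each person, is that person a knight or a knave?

Noah is a knave, Boris is a knight, Maya is a knave, and Jorah is a knight.

Noah (knave): "either Maya and I are not the same type, or Jorah is a knave" — false. ✓
Boris is a knight; "Noah and I are different types, or else Maya is a knight" is True, as required.
Since Maya is a knave, "Boris is a knave" needs to be false, which holds.
Jorah (knight): "if Noah is the same type as me, then Boris is a knight" — True. ✓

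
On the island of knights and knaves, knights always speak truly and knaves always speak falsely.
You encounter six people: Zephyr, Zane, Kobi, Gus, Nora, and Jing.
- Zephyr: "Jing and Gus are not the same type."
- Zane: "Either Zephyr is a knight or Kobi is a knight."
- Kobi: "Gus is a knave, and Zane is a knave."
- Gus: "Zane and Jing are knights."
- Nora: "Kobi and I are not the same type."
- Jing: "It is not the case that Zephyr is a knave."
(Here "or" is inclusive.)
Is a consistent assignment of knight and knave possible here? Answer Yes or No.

No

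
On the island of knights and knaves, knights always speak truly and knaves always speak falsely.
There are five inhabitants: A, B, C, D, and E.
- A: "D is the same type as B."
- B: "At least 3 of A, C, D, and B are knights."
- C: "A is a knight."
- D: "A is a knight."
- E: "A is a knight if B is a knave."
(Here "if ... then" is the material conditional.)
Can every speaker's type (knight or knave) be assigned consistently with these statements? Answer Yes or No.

Yes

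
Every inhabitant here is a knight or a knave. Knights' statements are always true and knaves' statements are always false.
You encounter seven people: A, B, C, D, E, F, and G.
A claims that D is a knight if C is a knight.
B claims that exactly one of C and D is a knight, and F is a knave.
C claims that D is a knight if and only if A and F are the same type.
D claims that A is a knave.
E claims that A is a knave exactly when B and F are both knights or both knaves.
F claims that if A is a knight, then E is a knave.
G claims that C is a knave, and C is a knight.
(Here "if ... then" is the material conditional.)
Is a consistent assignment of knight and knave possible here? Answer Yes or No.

Checking all 128 assignments, each has at least one speaker whose statement's truth value contradicts their type.

No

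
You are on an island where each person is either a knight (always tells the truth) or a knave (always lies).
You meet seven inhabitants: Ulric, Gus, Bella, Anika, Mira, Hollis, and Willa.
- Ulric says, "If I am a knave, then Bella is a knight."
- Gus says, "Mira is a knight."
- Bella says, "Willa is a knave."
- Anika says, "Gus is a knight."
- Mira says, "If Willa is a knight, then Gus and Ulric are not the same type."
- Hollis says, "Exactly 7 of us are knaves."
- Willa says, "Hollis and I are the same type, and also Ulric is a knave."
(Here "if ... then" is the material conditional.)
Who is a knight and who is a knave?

Ulric is a knight, so "if I am a knave, then Bella is a knight" must be True — and it is.
Since Gus is a knight, "Mira is a knight" needs to be True, which holds.
Bella (knight): "Willa is a knave" — True. ✓
Anika is a knight, so "Gus is a knight" must be True — and it is.
Mira is a knight, and the claim "if Willa is a knight, then Gus and Ulric are not the same type" is indeed True.
Hollis is a knave, and the claim "exactly 7 of us are knaves" is indeed False.
Willa (knave): "Hollis and I are the same type, and also Ulric is a knave" — False. ✓

Ulric is a knight, Gus is a knight, Bella is a knight, Anika is a knight, Mira is a knight, Hollis is a knave, and Willa is a knave.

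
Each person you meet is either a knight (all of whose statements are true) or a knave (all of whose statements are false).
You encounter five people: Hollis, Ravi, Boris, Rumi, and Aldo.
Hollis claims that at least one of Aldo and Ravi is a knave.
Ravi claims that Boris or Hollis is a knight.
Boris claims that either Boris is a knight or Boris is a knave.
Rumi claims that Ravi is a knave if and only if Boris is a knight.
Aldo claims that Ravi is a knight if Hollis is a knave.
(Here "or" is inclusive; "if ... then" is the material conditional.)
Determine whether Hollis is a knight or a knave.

Consistent assignments: {Hollis=knave, Ravi=knight, Boris=knight, Rumi=knave, Aldo=knight}
In every consistent assignment, Hollis is a knave.

Hollis is a knave.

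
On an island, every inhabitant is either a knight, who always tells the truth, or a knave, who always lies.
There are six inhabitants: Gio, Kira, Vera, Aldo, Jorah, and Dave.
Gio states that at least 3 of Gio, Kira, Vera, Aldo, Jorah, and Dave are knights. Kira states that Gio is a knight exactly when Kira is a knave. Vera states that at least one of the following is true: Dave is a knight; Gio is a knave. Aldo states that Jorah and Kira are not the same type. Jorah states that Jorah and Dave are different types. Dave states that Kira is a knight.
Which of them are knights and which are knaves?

Knights: Vera. Knaves: Gio, Kira, Aldo, Jorah, and Dave.

Since Gio is a knave, "at least 3 of Gio, Kira, Vera, Aldo, Jorah, and Dave are knights" needs to be false, which holds.
Since Kira is a knave, "Gio is a knight exactly when Kira is a knave" needs to be false, which holds.
Vera is a knight, and the claim "at least one of the following is true: Dave is a knight; Gio is a knave" is indeed True.
Since Aldo is a knave, "Jorah and Kira are not the same type" needs to be false, which holds.
Since Jorah is a knave, "Jorah and Dave are different types" needs to be false, which holds.
Dave is a knave, so "Kira is a knight" must be false — and it is.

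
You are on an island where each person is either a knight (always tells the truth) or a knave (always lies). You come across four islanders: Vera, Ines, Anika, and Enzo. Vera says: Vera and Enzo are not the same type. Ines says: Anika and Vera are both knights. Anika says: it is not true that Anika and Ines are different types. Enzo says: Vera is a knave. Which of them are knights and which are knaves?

Vera is a knight, Ines is a knight, Anika is a knight, and Enzo is a knave.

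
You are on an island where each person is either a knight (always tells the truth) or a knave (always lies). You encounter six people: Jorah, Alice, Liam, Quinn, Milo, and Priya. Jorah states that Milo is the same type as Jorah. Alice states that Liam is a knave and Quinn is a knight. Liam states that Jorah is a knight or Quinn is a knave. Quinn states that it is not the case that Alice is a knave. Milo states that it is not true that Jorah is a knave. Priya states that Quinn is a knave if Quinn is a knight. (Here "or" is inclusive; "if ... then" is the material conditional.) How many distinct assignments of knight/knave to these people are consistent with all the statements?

1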